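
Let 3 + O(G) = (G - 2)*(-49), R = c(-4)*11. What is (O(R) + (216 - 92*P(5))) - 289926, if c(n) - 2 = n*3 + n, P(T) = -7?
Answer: -281425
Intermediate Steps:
c(n) = 2 + 4*n (c(n) = 2 + (n*3 + n) = 2 + (3*n + n) = 2 + 4*n)
R = -154 (R = (2 + 4*(-4))*11 = (2 - 16)*11 = -14*11 = -154)
O(G) = 95 - 49*G (O(G) = -3 + (G - 2)*(-49) = -3 + (-2 + G)*(-49) = -3 + (98 - 49*G) = 95 - 49*G)
(O(R) + (216 - 92*P(5))) - 289926 = ((95 - 49*(-154)) + (216 - 92*(-7))) - 289926 = ((95 + 7546) + (216 + 644)) - 289926 = (7641 + 860) - 289926 = 8501 - 289926 = -281425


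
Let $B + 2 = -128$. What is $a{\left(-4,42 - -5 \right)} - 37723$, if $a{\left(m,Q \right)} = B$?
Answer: $-37853$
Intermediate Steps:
$B = -130$ ($B = -2 - 128 = -130$)
$a{\left(m,Q \right)} = -130$
$a{\left(-4,42 - -5 \right)} - 37723 = -130 - 37723 = -37853$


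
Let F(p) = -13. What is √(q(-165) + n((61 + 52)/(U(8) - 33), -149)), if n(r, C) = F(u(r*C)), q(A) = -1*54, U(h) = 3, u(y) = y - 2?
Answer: I*√67 ≈ 8.1853*I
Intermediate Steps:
u(y) = -2 + y
q(A) = -54
n(r, C) = -13
√(q(-165) + n((61 + 52)/(U(8) - 33), -149)) = √(-54 - 13) = √(-67) = I*√67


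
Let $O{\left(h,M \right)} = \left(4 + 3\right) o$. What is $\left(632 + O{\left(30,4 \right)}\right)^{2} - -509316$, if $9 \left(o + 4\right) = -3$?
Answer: $\frac{7841869}{9} \approx 8.7132 \cdot 10^{5}$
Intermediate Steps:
$o = - \frac{13}{3}$ ($o = -4 + \frac{1}{9} \left(-3\right) = -4 - \frac{1}{3} = - \frac{13}{3} \approx -4.3333$)
$O{\left(h,M \right)} = - \frac{91}{3}$ ($O{\left(h,M \right)} = \left(4 + 3\right) \left(- \frac{13}{3}\right) = 7 \left(- \frac{13}{3}\right) = - \frac{91}{3}$)
$\left(632 + O{\left(30,4 \right)}\right)^{2} - -509316 = \left(632 - \frac{91}{3}\right)^{2} - -509316 = \left(\frac{1805}{3}\right)^{2} + 509316 = \frac{3258025}{9} + 509316 = \frac{7841869}{9}$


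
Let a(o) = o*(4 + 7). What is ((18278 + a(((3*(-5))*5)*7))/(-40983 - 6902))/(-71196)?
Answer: 12503/3409220460 ≈ 3.6674e-6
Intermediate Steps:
a(o) = 11*o (a(o) = o*11 = 11*o)
((18278 + a(((3*(-5))*5)*7))/(-40983 - 6902))/(-71196) = ((18278 + 11*(((3*(-5))*5)*7))/(-40983 - 6902))/(-71196) = ((18278 + 11*(-15*5*7))/(-47885))*(-1/71196) = ((18278 + 11*(-75*7))*(-1/47885))*(-1/71196) = ((18278 + 11*(-525))*(-1/47885))*(-1/71196) = ((18278 - 5775)*(-1/47885))*(-1/71196) = (12503*(-1/47885))*(-1/71196) = -12503/47885*(-1/71196) = 12503/3409220460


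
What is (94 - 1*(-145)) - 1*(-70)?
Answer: 309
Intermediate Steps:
(94 - 1*(-145)) - 1*(-70) = (94 + 145) + 70 = 239 + 70 = 309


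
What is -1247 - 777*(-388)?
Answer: 300229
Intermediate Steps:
-1247 - 777*(-388) = -1247 + 301476 = 300229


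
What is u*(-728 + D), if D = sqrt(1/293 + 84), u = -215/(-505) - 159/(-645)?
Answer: -10627344/21715 + 14598*sqrt(7211609)/6362495 ≈ -483.24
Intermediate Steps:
u = 14598/21715 (u = -215*(-1/505) - 159*(-1/645) = 43/101 + 53/215 = 14598/21715 ≈ 0.67225)
D = sqrt(7211609)/293 (D = sqrt(1/293 + 84) = sqrt(24613/293) = sqrt(7211609)/293 ≈ 9.1653)
u*(-728 + D) = 14598*(-728 + sqrt(7211609)/293)/21715 = -10627344/21715 + 14598*sqrt(7211609)/6362495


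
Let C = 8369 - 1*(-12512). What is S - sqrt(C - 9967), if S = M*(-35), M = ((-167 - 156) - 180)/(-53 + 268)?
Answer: 3521/43 - sqrt(10914) ≈ -22.586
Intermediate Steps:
C = 20881 (C = 8369 + 12512 = 20881)
M = -503/215 (M = (-323 - 180)/215 = -503*1/215 = -503/215 ≈ -2.3395)
S = 3521/43 (S = -503/215*(-35) = 3521/43 ≈ 81.884)
S - sqrt(C - 9967) = 3521/43 - sqrt(20881 - 9967) = 3521/43 - sqrt(10914)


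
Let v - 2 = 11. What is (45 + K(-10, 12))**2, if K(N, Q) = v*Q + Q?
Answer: 45369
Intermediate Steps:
v = 13 (v = 2 + 11 = 13)
K(N, Q) = 14*Q (K(N, Q) = 13*Q + Q = 14*Q)
(45 + K(-10, 12))**2 = (45 + 14*12)**2 = (45 + 168)**2 = 213**2 = 45369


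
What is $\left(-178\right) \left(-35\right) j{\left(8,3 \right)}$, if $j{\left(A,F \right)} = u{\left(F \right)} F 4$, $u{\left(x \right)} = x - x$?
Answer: $0$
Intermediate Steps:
$u{\left(x \right)} = 0$
$j{\left(A,F \right)} = 0$ ($j{\left(A,F \right)} = 0 F 4 = 0 \cdot 4 = 0$)
$\left(-178\right) \left(-35\right) j{\left(8,3 \right)} = \left(-178\right) \left(-35\right) 0 = 6230 \cdot 0 = 0$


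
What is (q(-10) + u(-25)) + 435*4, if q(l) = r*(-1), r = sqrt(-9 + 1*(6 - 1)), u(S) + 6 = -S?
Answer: 1759 - 2*I ≈ 1759.0 - 2.0*I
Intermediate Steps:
u(S) = -6 - S
r = 2*I (r = sqrt(-9 + 1*5) = sqrt(-9 + 5) = sqrt(-4) = 2*I ≈ 2.0*I)
q(l) = -2*I (q(l) = (2*I)*(-1) = -2*I)
(q(-10) + u(-25)) + 435*4 = (-2*I + (-6 - 1*(-25))) + 435*4 = (-2*I + (-6 + 25)) + 1740 = (-2*I + 19) + 1740 = (19 - 2*I) + 1740 = 1759 - 2*I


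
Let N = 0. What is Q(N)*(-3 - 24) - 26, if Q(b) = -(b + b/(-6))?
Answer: -26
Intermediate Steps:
Q(b) = -5*b/6 (Q(b) = -(b + b*(-⅙)) = -(b - b/6) = -5*b/6)
Q(N)*(-3 - 24) - 26 = (-⅚*0)*(-3 - 24) - 26 = 0*(-27) - 26 = 0 - 26 = -26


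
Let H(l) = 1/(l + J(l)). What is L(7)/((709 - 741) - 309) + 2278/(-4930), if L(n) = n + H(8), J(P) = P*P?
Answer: -1718209/3560040 ≈ -0.48264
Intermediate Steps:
J(P) = P²
H(l) = 1/(l + l²)
L(n) = 1/72 + n (L(n) = n + 1/(8*(1 + 8)) = n + (⅛)/9 = n + (⅛)*(⅑) = n + 1/72 = 1/72 + n)
L(7)/((709 - 741) - 309) + 2278/(-4930) = (1/72 + 7)/((709 - 741) - 309) + 2278/(-4930) = 505/(72*(-32 - 309)) + 2278*(-1/4930) = (505/72)/(-341) - 67/145 = (505/72)*(-1/341) - 67/145 = -505/24552 - 67/145 = -1718209/3560040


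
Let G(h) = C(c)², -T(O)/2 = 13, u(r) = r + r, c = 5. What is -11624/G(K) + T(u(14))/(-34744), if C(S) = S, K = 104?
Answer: -201931803/434300 ≈ -464.96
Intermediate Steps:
u(r) = 2*r
T(O) = -26 (T(O) = -2*13 = -26)
G(h) = 25 (G(h) = 5² = 25)
-11624/G(K) + T(u(14))/(-34744) = -11624/25 - 26/(-34744) = -11624*1/25 - 26*(-1/34744) = -11624/25 + 13/17372 = -201931803/434300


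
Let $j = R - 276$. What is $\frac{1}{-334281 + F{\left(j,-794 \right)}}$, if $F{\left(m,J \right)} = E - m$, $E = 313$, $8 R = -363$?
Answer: $- \frac{8}{2669173} \approx -2.9972 \cdot 10^{-6}$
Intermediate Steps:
$R = - \frac{363}{8}$ ($R = \frac{1}{8} \left(-363\right) = - \frac{363}{8} \approx -45.375$)
$j = - \frac{2571}{8}$ ($j = - \frac{363}{8} - 276 = - \frac{2571}{8} \approx -321.38$)
$F{\left(m,J \right)} = 313 - m$
$\frac{1}{-334281 + F{\left(j,-794 \right)}} = \frac{1}{-334281 + \left(313 - - \frac{2571}{8}\right)} = \frac{1}{-334281 + \left(313 + \frac{2571}{8}\right)} = \frac{1}{-334281 + \frac{5075}{8}} = \frac{1}{- \frac{2669173}{8}} = - \frac{8}{2669173}$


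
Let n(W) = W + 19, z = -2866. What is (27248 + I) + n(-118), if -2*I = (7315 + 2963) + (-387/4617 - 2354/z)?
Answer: 16179918199/735129 ≈ 22010.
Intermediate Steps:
n(W) = 19 + W
I = -3778099022/735129 (I = -((7315 + 2963) + (-387/4617 - 2354/(-2866)))/2 = -(10278 + (-387*1/4617 - 2354*(-1/2866)))/2 = -(10278 + (-43/513 + 1177/1433))/2 = -(10278 + 542182/735129)/2 = -½*7556198044/735129 = -3778099022/735129 ≈ -5139.4)
(27248 + I) + n(-118) = (27248 - 3778099022/735129) + (19 - 118) = 16252695970/735129 - 99 = 16179918199/735129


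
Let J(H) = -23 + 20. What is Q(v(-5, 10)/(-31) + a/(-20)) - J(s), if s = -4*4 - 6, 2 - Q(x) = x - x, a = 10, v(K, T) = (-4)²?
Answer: 5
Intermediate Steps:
v(K, T) = 16
Q(x) = 2 (Q(x) = 2 - (x - x) = 2 - 1*0 = 2 + 0 = 2)
s = -22 (s = -16 - 6 = -22)
J(H) = -3
Q(v(-5, 10)/(-31) + a/(-20)) - J(s) = 2 - 1*(-3) = 2 + 3 = 5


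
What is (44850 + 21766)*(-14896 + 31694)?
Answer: 1119015568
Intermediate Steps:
(44850 + 21766)*(-14896 + 31694) = 66616*16798 = 1119015568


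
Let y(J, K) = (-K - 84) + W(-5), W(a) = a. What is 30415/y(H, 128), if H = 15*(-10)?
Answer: -4345/31 ≈ -140.16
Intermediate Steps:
H = -150
y(J, K) = -89 - K (y(J, K) = (-K - 84) - 5 = (-84 - K) - 5 = -89 - K)
30415/y(H, 128) = 30415/(-89 - 1*128) = 30415/(-89 - 128) = 30415/(-217) = 30415*(-1/217) = -4345/31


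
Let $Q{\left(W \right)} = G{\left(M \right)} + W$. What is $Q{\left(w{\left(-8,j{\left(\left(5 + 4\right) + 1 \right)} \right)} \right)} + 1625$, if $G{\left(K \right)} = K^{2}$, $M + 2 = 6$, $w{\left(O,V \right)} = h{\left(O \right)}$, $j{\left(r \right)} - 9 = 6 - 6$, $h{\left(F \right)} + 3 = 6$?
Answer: $1644$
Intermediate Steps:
$h{\left(F \right)} = 3$ ($h{\left(F \right)} = -3 + 6 = 3$)
$j{\left(r \right)} = 9$ ($j{\left(r \right)} = 9 + \left(6 - 6\right) = 9 + 0 = 9$)
$w{\left(O,V \right)} = 3$
$M = 4$ ($M = -2 + 6 = 4$)
$Q{\left(W \right)} = 16 + W$ ($Q{\left(W \right)} = 4^{2} + W = 16 + W$)
$Q{\left(w{\left(-8,j{\left(\left(5 + 4\right) + 1 \right)} \right)} \right)} + 1625 = \left(16 + 3\right) + 1625 = 19 + 1625 = 1644$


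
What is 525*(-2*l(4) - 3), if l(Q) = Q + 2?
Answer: -7875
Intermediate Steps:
l(Q) = 2 + Q
525*(-2*l(4) - 3) = 525*(-2*(2 + 4) - 3) = 525*(-2*6 - 3) = 525*(-12 - 3) = 525*(-15) = -7875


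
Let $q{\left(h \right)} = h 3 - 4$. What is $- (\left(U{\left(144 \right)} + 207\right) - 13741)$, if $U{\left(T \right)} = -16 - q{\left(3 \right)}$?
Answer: $13555$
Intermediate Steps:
$q{\left(h \right)} = -4 + 3 h$ ($q{\left(h \right)} = 3 h - 4 = -4 + 3 h$)
$U{\left(T \right)} = -21$ ($U{\left(T \right)} = -16 - \left(-4 + 3 \cdot 3\right) = -16 - \left(-4 + 9\right) = -16 - 5 = -21$)
$- (\left(U{\left(144 \right)} + 207\right) - 13741) = - (\left(-21 + 207\right) - 13741) = - (186 - 13741) = \left(-1\right) \left(-13555\right) = 13555$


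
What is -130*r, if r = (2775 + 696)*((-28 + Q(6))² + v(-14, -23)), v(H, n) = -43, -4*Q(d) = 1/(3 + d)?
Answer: -72373757365/216 ≈ -3.3506e+8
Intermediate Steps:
Q(d) = -1/(4*(3 + d))
r = 1113442421/432 (r = (2775 + 696)*((-28 - 1/(12 + 4*6))² - 43) = 3471*((-28 - 1/(12 + 24))² - 43) = 3471*((-28 - 1/36)² - 43) = 3471*((-1009/36)² - 43) = 3471*(1018081/1296 - 43) = 3471*(962353/1296) = 1113442421/432 ≈ 2.5774e+6)
-130*r = -130*1113442421/432 = -72373757365/216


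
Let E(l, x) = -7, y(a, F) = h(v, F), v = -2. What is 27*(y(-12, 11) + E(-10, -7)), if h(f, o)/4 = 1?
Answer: -81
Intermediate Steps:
h(f, o) = 4 (h(f, o) = 4*1 = 4)
y(a, F) = 4
27*(y(-12, 11) + E(-10, -7)) = 27*(4 - 7) = 27*(-3) = -81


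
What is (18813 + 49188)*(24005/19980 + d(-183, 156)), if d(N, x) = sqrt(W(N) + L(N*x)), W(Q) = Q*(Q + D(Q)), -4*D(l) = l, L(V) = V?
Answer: 108824267/1332 + 1020015*I*sqrt(61)/2 ≈ 81700.0 + 3.9833e+6*I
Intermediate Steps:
D(l) = -l/4
W(Q) = 3*Q**2/4 (W(Q) = Q*(Q - Q/4) = Q*(3*Q/4) = 3*Q**2/4)
d(N, x) = sqrt(3*N**2/4 + N*x)
(18813 + 49188)*(24005/19980 + d(-183, 156)) = (18813 + 49188)*(24005/19980 + sqrt(-183*(3*(-183) + 4*156))/2) = 68001*(24005*(1/19980) + sqrt(-183*(-549 + 624))/2) = 68001*(4801/3996 + sqrt(-183*75)/2) = 68001*(4801/3996 + sqrt(-13725)/2) = 68001*(4801/3996 + (15*I*sqrt(61))/2) = 68001*(4801/3996 + 15*I*sqrt(61)/2) = 108824267/1332 + 1020015*I*sqrt(61)/2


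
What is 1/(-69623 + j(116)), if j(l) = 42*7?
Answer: -1/69329 ≈ -1.4424e-5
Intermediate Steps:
j(l) = 294
1/(-69623 + j(116)) = 1/(-69623 + 294) = 1/(-69329) = -1/69329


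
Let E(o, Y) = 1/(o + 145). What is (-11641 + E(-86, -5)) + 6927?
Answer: -278125/59 ≈ -4714.0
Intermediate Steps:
E(o, Y) = 1/(145 + o)
(-11641 + E(-86, -5)) + 6927 = (-11641 + 1/(145 - 86)) + 6927 = (-11641 + 1/59) + 6927 = -686818/59 + 6927 = -278125/59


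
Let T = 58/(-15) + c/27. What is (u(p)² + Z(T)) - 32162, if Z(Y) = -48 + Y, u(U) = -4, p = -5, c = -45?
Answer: -482993/15 ≈ -32200.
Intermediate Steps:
T = -83/15 (T = 58/(-15) - 45/27 = 58*(-1/15) - 45*1/27 = -58/15 - 5/3 = -83/15 ≈ -5.5333)
(u(p)² + Z(T)) - 32162 = ((-4)² + (-48 - 83/15)) - 32162 = (16 - 803/15) - 32162 = -563/15 - 32162 = -482993/15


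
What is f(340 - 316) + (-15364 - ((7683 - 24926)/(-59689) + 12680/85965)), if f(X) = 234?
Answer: -15527352772213/1026232977 ≈ -15130.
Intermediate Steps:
f(340 - 316) + (-15364 - ((7683 - 24926)/(-59689) + 12680/85965)) = 234 + (-15364 - ((7683 - 24926)/(-59689) + 12680/85965)) = 234 + (-15364 - (-17243*(-1/59689) + 12680*(1/85965))) = 234 + (-15364 - (17243/59689 + 2536/17193)) = 234 + (-15364 - 1*447830203/1026232977) = 234 + (-15364 - 447830203/1026232977) = 234 - 15767491288831/1026232977 = -15527352772213/1026232977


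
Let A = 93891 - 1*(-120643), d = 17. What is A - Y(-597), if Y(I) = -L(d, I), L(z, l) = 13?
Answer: 214547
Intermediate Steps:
Y(I) = -13 (Y(I) = -1*13 = -13)
A = 214534 (A = 93891 + 120643 = 214534)
A - Y(-597) = 214534 - 1*(-13) = 214534 + 13 = 214547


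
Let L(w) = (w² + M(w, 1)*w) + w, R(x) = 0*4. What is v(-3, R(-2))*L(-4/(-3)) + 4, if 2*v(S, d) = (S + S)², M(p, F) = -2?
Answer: 12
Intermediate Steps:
R(x) = 0
v(S, d) = 2*S² (v(S, d) = (S + S)²/2 = (2*S)²/2 = (4*S²)/2 = 2*S²)
L(w) = w² - w (L(w) = (w² - 2*w) + w = w² - w)
v(-3, R(-2))*L(-4/(-3)) + 4 = (2*(-3)²)*((-4/(-3))*(-1 - 4/(-3))) + 4 = (2*9)*((-4*(-⅓))*(-1 - 4*(-⅓))) + 4 = 18*(4*(-1 + 4/3)/3) + 4 = 18*((4/3)*(⅓)) + 4 = 18*(4/9) + 4 = 8 + 4 = 12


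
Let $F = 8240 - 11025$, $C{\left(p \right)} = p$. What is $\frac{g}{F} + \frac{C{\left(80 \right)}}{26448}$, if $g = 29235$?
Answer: $- \frac{9662306}{920721} \approx -10.494$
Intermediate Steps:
$F = -2785$ ($F = 8240 - 11025 = -2785$)
$\frac{g}{F} + \frac{C{\left(80 \right)}}{26448} = \frac{29235}{-2785} + \frac{80}{26448} = 29235 \left(- \frac{1}{2785}\right) + 80 \cdot \frac{1}{26448} = - \frac{5847}{557} + \frac{5}{1653} = - \frac{9662306}{920721}$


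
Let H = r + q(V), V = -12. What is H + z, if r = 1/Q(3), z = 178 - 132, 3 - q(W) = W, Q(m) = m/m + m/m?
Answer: 123/2 ≈ 61.500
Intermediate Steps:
Q(m) = 2 (Q(m) = 1 + 1 = 2)
q(W) = 3 - W
z = 46
r = 1/2 ≈ 0.50000
H = 31/2 (H = 1/2 + (3 - 1*(-12)) = 1/2 + (3 + 12) = 1/2 + 15 = 31/2 ≈ 15.500)
H + z = 31/2 + 46 = 123/2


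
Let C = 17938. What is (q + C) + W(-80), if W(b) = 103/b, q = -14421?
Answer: 281257/80 ≈ 3515.7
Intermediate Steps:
(q + C) + W(-80) = (-14421 + 17938) + 103/(-80) = 3517 + 103*(-1/80) = 3517 - 103/80 = 281257/80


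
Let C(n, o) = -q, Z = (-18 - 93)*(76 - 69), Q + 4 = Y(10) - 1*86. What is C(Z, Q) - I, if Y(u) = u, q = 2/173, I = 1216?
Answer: -210370/173 ≈ -1216.0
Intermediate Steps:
q = 2/173 (q = 2*(1/173) = 2/173 ≈ 0.011561)
Q = -80 (Q = -4 + (10 - 1*86) = -4 + (10 - 86) = -4 - 76 = -80)
Z = -777 (Z = -111*7 = -777)
C(n, o) = -2/173 (C(n, o) = -1*2/173 = -2/173)
C(Z, Q) - I = -2/173 - 1*1216 = -2/173 - 1216 = -210370/173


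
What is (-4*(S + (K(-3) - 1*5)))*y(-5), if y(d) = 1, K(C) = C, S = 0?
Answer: 32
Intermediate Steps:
(-4*(S + (K(-3) - 1*5)))*y(-5) = -4*(0 + (-3 - 1*5))*1 = -4*(0 + (-3 - 5))*1 = -4*(0 - 8)*1 = -4*(-8)*1 = 32*1 = 32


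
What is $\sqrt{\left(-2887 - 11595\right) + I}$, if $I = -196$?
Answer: $i \sqrt{14678} \approx 121.15 i$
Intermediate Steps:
$\sqrt{\left(-2887 - 11595\right) + I} = \sqrt{\left(-2887 - 11595\right) - 196} = \sqrt{-14482 - 196} = \sqrt{-14678} = i \sqrt{14678}$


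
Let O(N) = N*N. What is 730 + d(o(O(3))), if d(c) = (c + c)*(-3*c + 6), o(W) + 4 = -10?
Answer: -614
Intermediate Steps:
O(N) = N²
o(W) = -14 (o(W) = -4 - 10 = -14)
d(c) = 2*c*(6 - 3*c) (d(c) = (2*c)*(6 - 3*c) = 2*c*(6 - 3*c))
730 + d(o(O(3))) = 730 + 6*(-14)*(2 - 1*(-14)) = 730 + 6*(-14)*(2 + 14) = 730 + 6*(-14)*16 = 730 - 1344 = -614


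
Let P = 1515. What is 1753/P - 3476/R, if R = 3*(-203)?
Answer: 2111239/307545 ≈ 6.8648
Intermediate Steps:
R = -609
1753/P - 3476/R = 1753/1515 - 3476/(-609) = 1753*(1/1515) - 3476*(-1/609) = 1753/1515 + 3476/609 = 2111239/307545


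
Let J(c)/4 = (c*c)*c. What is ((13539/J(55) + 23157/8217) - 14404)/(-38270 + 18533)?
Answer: 9583972961/13134973500 ≈ 0.72965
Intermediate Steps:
J(c) = 4*c³ (J(c) = 4*((c*c)*c) = 4*(c²*c) = 4*c³)
((13539/J(55) + 23157/8217) - 14404)/(-38270 + 18533) = ((13539/((4*55³)) + 23157/8217) - 14404)/(-38270 + 18533) = ((13539/((4*166375)) + 23157*(1/8217)) - 14404)/(-19737) = ((13539/665500 + 31/11) - 14404)*(-1/19737) = (1889039/665500 - 14404)*(-1/19737) = -9583972961/665500*(-1/19737) = 9583972961/13134973500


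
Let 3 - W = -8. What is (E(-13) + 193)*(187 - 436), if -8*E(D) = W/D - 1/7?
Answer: -17503953/364 ≈ -48088.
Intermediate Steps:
W = 11 (W = 3 - 1*(-8) = 3 + 8 = 11)
E(D) = 1/56 - 11/(8*D) (E(D) = -(11/D - 1/7)/8 = -(11/D - 1*⅐)/8 = -(11/D - ⅐)/8 = -(-⅐ + 11/D)/8 = 1/56 - 11/(8*D))
(E(-13) + 193)*(187 - 436) = ((1/56)*(-77 - 13)/(-13) + 193)*(187 - 436) = ((1/56)*(-1/13)*(-90) + 193)*(-249) = (45/364 + 193)*(-249) = (70297/364)*(-249) = -17503953/364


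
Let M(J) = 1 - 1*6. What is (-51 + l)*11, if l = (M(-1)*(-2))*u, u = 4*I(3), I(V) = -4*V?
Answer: -5841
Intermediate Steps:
u = -48 (u = 4*(-4*3) = 4*(-12) = -48)
M(J) = -5 (M(J) = 1 - 6 = -5)
l = -480 (l = -5*(-2)*(-48) = 10*(-48) = -480)
(-51 + l)*11 = (-51 - 480)*11 = -531*11 = -5841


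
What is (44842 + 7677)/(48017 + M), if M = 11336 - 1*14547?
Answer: 52519/44806 ≈ 1.1721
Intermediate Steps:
M = -3211 (M = 11336 - 14547 = -3211)
(44842 + 7677)/(48017 + M) = (44842 + 7677)/(48017 - 3211) = 52519/44806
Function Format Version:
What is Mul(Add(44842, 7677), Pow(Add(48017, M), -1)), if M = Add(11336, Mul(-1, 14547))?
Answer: Rational(52519, 44806) ≈ 1.1721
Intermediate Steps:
M = -3211 (M = Add(11336, -14547) = -3211)
Mul(Add(44842, 7677), Pow(Add(48017, M), -1)) = Mul(Add(44842, 7677), Pow(Add(48017, -3211), -1)) = Mul(52519, Pow(44806, -1)) = Mul(52519, Rational(1, 44806)) = Rational(52519, 44806)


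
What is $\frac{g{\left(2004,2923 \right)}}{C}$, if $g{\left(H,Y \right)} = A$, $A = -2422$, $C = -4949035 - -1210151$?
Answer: $\frac{1211}{1869442} \approx 0.00064779$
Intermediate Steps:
$C = -3738884$ ($C = -4949035 + 1210151 = -3738884$)
$g{\left(H,Y \right)} = -2422$
$\frac{g{\left(2004,2923 \right)}}{C} = - \frac{2422}{-3738884} = \left(-2422\right) \left(- \frac{1}{3738884}\right) = \frac{1211}{1869442}$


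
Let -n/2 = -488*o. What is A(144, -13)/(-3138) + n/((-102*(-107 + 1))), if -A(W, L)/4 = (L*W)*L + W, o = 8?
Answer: 45133856/1413669 ≈ 31.927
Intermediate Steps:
A(W, L) = -4*W - 4*W*L² (A(W, L) = -4*((L*W)*L + W) = -4*(W*L² + W) = -4*(W + W*L²) = -4*W - 4*W*L²)
n = 7808 (n = -(-976)*8 = -2*(-3904) = 7808)
A(144, -13)/(-3138) + n/((-102*(-107 + 1))) = -4*144*(1 + (-13)²)/(-3138) + 7808/((-102*(-107 + 1))) = -4*144*(1 + 169)*(-1/3138) + 7808/((-102*(-106))) = -4*144*170*(-1/3138) + 7808/10812 = -97920*(-1/3138) + 7808*(1/10812) = 16320/523 + 1952/2703 = 45133856/1413669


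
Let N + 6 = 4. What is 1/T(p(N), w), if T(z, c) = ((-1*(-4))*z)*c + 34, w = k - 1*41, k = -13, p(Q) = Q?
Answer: 1/466 ≈ 0.0021459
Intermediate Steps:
N = -2 (N = -6 + 4 = -2)
w = -54 (w = -13 - 1*41 = -13 - 41 = -54)
T(z, c) = 34 + 4*c*z (T(z, c) = (4*z)*c + 34 = 4*c*z + 34 = 34 + 4*c*z)
1/T(p(N), w) = 1/(34 + 4*(-54)*(-2)) = 1/(34 + 432) = 1/466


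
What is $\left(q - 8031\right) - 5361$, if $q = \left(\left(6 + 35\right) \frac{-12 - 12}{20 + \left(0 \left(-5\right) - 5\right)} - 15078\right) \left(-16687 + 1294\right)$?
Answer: $\frac{1165460214}{5} \approx 2.3309 \cdot 10^{8}$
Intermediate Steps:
$q = \frac{1165527174}{5}$ ($q = \left(41 \left(- \frac{24}{20 + \left(0 - 5\right)}\right) - 15078\right) \left(-15393\right) = \left(41 \left(- \frac{24}{20 - 5}\right) - 15078\right) \left(-15393\right) = \left(41 \left(- \frac{24}{15}\right) - 15078\right) \left(-15393\right) = \left(41 \left(\left(-24\right) \frac{1}{15}\right) - 15078\right) \left(-15393\right) = \left(41 \left(- \frac{8}{5}\right) - 15078\right) \left(-15393\right) = \left(- \frac{328}{5} - 15078\right) \left(-15393\right) = \left(- \frac{75718}{5}\right) \left(-15393\right) = \frac{1165527174}{5} \approx 2.3311 \cdot 10^{8}$)
$\left(q - 8031\right) - 5361 = \left(\frac{1165527174}{5} - 8031\right) - 5361 = \frac{1165487019}{5} - 5361 = \frac{1165460214}{5}$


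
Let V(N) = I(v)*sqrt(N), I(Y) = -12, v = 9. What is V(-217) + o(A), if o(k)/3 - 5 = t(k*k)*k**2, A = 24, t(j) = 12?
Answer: 20751 - 12*I*sqrt(217) ≈ 20751.0 - 176.77*I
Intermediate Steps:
o(k) = 15 + 36*k**2 (o(k) = 15 + 3*(12*k**2) = 15 + 36*k**2)
V(N) = -12*sqrt(N)
V(-217) + o(A) = -12*I*sqrt(217) + (15 + 36*24**2) = -12*I*sqrt(217) + (15 + 36*576) = -12*I*sqrt(217) + (15 + 20736) = -12*I*sqrt(217) + 20751 = 20751 - 12*I*sqrt(217)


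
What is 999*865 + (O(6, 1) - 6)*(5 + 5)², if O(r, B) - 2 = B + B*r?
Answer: 864435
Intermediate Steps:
O(r, B) = 2 + B + B*r (O(r, B) = 2 + (B + B*r) = 2 + B + B*r)
999*865 + (O(6, 1) - 6)*(5 + 5)² = 999*865 + ((2 + 1 + 1*6) - 6)*(5 + 5)² = 864135 + ((2 + 1 + 6) - 6)*10² = 864135 + (9 - 6)*100 = 864135 + 3*100 = 864135 + 300 = 864435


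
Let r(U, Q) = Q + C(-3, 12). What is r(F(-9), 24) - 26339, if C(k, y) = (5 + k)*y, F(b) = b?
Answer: -26291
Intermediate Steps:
C(k, y) = y*(5 + k)
r(U, Q) = 24 + Q (r(U, Q) = Q + 12*(5 - 3) = Q + 12*2 = Q + 24 = 24 + Q)
r(F(-9), 24) - 26339 = (24 + 24) - 26339 = 48 - 26339 = -26291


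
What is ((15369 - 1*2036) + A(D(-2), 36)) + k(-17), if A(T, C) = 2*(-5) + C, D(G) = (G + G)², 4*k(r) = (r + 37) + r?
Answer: 53439/4 ≈ 13360.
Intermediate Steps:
k(r) = 37/4 + r/2 (k(r) = ((r + 37) + r)/4 = ((37 + r) + r)/4 = (37 + 2*r)/4 = 37/4 + r/2)
D(G) = 4*G² (D(G) = (2*G)² = 4*G²)
A(T, C) = -10 + C
((15369 - 1*2036) + A(D(-2), 36)) + k(-17) = ((15369 - 1*2036) + (-10 + 36)) + (37/4 + (½)*(-17)) = ((15369 - 2036) + 26) + (37/4 - 17/2) = (13333 + 26) + ¾ = 13359 + ¾ = 53439/4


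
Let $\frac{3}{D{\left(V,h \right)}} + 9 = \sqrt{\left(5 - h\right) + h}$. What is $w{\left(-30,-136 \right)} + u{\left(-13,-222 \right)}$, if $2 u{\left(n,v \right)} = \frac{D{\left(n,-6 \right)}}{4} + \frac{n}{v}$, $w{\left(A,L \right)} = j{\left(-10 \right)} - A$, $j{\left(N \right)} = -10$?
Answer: $\frac{1348739}{67488} - \frac{3 \sqrt{5}}{608} \approx 19.974$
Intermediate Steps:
$w{\left(A,L \right)} = -10 - A$
$D{\left(V,h \right)} = \frac{3}{-9 + \sqrt{5}}$ ($D{\left(V,h \right)} = \frac{3}{-9 + \sqrt{\left(5 - h\right) + h}} = \frac{3}{-9 + \sqrt{5}}$)
$u{\left(n,v \right)} = - \frac{27}{608} - \frac{3 \sqrt{5}}{608} + \frac{n}{2 v}$ ($u{\left(n,v \right)} = \frac{\frac{- \frac{27}{76} - \frac{3 \sqrt{5}}{76}}{4} + \frac{n}{v}}{2} = \frac{\left(- \frac{27}{76} - \frac{3 \sqrt{5}}{76}\right) \frac{1}{4} + \frac{n}{v}}{2} = \frac{\left(- \frac{27}{304} - \frac{3 \sqrt{5}}{304}\right) + \frac{n}{v}}{2} = \frac{- \frac{27}{304} - \frac{3 \sqrt{5}}{304} + \frac{n}{v}}{2} = - \frac{27}{608} - \frac{3 \sqrt{5}}{608} + \frac{n}{2 v}$)
$w{\left(-30,-136 \right)} + u{\left(-13,-222 \right)} = \left(-10 - -30\right) + \frac{304 \left(-13\right) - - 666 \left(9 + \sqrt{5}\right)}{608 \left(-222\right)} = \left(-10 + 30\right) + \frac{1}{608} \left(- \frac{1}{222}\right) \left(-3952 + \left(5994 + 666 \sqrt{5}\right)\right) = 20 + \frac{1}{608} \left(- \frac{1}{222}\right) \left(2042 + 666 \sqrt{5}\right) = 20 - \left(\frac{1021}{67488} + \frac{3 \sqrt{5}}{608}\right) = \frac{1348739}{67488} - \frac{3 \sqrt{5}}{608}$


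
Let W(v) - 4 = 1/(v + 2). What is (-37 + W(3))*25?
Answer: -820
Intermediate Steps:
W(v) = 4 + 1/(2 + v) (W(v) = 4 + 1/(v + 2) = 4 + 1/(2 + v))
(-37 + W(3))*25 = (-37 + (9 + 4*3)/(2 + 3))*25 = (-37 + (9 + 12)/5)*25 = (-37 + (1/5)*21)*25 = (-37 + 21/5)*25 = -164/5*25 = -820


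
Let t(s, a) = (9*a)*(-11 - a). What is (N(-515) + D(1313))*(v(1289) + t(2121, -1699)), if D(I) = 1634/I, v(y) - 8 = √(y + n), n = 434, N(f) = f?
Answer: 17411228883200/1313 - 674561*√1723/1313 ≈ 1.3261e+10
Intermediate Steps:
v(y) = 8 + √(434 + y) (v(y) = 8 + √(y + 434) = 8 + √(434 + y))
t(s, a) = 9*a*(-11 - a)
(N(-515) + D(1313))*(v(1289) + t(2121, -1699)) = (-515 + 1634/1313)*((8 + √(434 + 1289)) - 9*(-1699)*(11 - 1699)) = (-515 + 1634*(1/1313))*((8 + √1723) - 9*(-1699)*(-1688)) = (-515 + 1634/1313)*((8 + √1723) - 25811208) = -674561*(-25811200 + √1723)/1313 = 17411228883200/1313 - 674561*√1723/1313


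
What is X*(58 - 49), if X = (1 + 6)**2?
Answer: 441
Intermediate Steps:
X = 49 (X = 7**2 = 49)
X*(58 - 49) = 49*(58 - 49) = 49*9 = 441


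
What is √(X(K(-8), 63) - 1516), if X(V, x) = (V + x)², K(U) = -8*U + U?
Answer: 3*√1405 ≈ 112.45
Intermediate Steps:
K(U) = -7*U
√(X(K(-8), 63) - 1516) = √((-7*(-8) + 63)² - 1516) = √((56 + 63)² - 1516) = √(119² - 1516) = √(14161 - 1516) = √12645 = 3*√1405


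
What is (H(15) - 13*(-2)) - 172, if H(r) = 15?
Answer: -131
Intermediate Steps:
(H(15) - 13*(-2)) - 172 = (15 - 13*(-2)) - 172 = (15 + 26) - 172 = 41 - 172 = -131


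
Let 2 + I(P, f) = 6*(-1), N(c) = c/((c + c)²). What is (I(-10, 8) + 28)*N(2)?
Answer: 5/2 ≈ 2.5000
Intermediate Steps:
N(c) = 1/(4*c) (N(c) = c/((2*c)²) = c/((4*c²)) = c*(1/(4*c²)) = 1/(4*c))
I(P, f) = -8 (I(P, f) = -2 + 6*(-1) = -2 - 6 = -8)
(I(-10, 8) + 28)*N(2) = (-8 + 28)*((¼)/2) = 20*((¼)*(½)) = 20*(⅛) = 5/2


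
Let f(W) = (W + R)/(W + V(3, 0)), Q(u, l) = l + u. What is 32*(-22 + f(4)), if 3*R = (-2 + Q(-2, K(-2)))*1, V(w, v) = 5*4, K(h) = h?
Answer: -2104/3 ≈ -701.33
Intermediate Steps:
V(w, v) = 20
R = -2 (R = ((-2 + (-2 - 2))*1)/3 = ((-2 - 4)*1)/3 = (-6*1)/3 = (⅓)*(-6) = -2)
f(W) = (-2 + W)/(20 + W) (f(W) = (W - 2)/(W + 20) = (-2 + W)/(20 + W))
32*(-22 + f(4)) = 32*(-22 + (-2 + 4)/(20 + 4)) = 32*(-22 + 2/24) = 32*(-22 + (1/24)*2) = 32*(-22 + 1/12) = 32*(-263/12) = -2104/3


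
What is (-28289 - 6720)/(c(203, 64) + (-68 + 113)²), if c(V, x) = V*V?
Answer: -35009/43234 ≈ -0.80976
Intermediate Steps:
c(V, x) = V²
(-28289 - 6720)/(c(203, 64) + (-68 + 113)²) = (-28289 - 6720)/(203² + (-68 + 113)²) = -35009/(41209 + 45²) = -35009/(41209 + 2025) = -35009/43234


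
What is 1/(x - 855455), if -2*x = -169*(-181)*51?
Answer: -2/3270949 ≈ -6.1144e-7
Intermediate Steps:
x = -1560039/2 (x = -(-169*(-181))*51/2 = -30589*51/2 = -½*1560039 = -1560039/2 ≈ -7.8002e+5)
1/(x - 855455) = 1/(-1560039/2 - 855455) = 1/(-3270949/2) = -2/3270949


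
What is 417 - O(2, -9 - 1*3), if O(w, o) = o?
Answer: 429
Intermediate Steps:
417 - O(2, -9 - 1*3) = 417 - (-9 - 1*3) = 417 - (-9 - 3) = 417 - 1*(-12) = 417 + 12 = 429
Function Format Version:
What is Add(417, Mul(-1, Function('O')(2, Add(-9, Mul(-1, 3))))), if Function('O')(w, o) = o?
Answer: 429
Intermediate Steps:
Add(417, Mul(-1, Function('O')(2, Add(-9, Mul(-1, 3))))) = Add(417, Mul(-1, Add(-9, Mul(-1, 3)))) = Add(417, Mul(-1, Add(-9, -3))) = Add(417, Mul(-1, -12)) = Add(417, 12) = 429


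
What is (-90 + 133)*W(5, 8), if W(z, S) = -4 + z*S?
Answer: 1548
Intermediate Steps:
W(z, S) = -4 + S*z
(-90 + 133)*W(5, 8) = (-90 + 133)*(-4 + 8*5) = 43*(-4 + 40) = 43*36 = 1548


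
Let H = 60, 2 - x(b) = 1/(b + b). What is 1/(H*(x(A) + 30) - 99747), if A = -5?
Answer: -1/97821 ≈ -1.0223e-5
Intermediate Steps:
x(b) = 2 - 1/(2*b) (x(b) = 2 - 1/(b + b) = 2 - 1/(2*b))
1/(H*(x(A) + 30) - 99747) = 1/(60*((2 - ½/(-5)) + 30) - 99747) = 1/(60*((2 - ½*(-⅕)) + 30) - 99747) = 1/(60*((2 + ⅒) + 30) - 99747) = 1/(60*(21/10 + 30) - 99747) = 1/(60*(321/10) - 99747) = 1/(1926 - 99747) = 1/(-97821) = -1/97821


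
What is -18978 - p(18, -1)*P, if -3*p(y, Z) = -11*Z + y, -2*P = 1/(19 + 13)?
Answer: -3643805/192 ≈ -18978.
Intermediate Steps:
P = -1/64 (P = -1/(2*(19 + 13)) = -½/32 = -½*1/32 = -1/64 ≈ -0.015625)
p(y, Z) = -y/3 + 11*Z/3 (p(y, Z) = -(-11*Z + y)/3 = -(y - 11*Z)/3 = -y/3 + 11*Z/3)
-18978 - p(18, -1)*P = -18978 - (-⅓*18 + (11/3)*(-1))*(-1)/64 = -18978 - (-6 - 11/3)*(-1)/64 = -18978 - (-29)*(-1)/(3*64) = -18978 - 1*29/192 = -18978 - 29/192 = -3643805/192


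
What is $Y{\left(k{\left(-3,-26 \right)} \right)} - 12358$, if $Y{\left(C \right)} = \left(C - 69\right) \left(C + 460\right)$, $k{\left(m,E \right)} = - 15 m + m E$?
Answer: $19124$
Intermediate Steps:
$k{\left(m,E \right)} = - 15 m + E m$
$Y{\left(C \right)} = \left(-69 + C\right) \left(460 + C\right)$
$Y{\left(k{\left(-3,-26 \right)} \right)} - 12358 = \left(-31740 + \left(- 3 \left(-15 - 26\right)\right)^{2} + 391 \left(- 3 \left(-15 - 26\right)\right)\right) - 12358 = \left(-31740 + \left(\left(-3\right) \left(-41\right)\right)^{2} + 391 \left(\left(-3\right) \left(-41\right)\right)\right) - 12358 = \left(-31740 + 123^{2} + 391 \cdot 123\right) - 12358 = \left(-31740 + 15129 + 48093\right) - 12358 = 31482 - 12358 = 19124$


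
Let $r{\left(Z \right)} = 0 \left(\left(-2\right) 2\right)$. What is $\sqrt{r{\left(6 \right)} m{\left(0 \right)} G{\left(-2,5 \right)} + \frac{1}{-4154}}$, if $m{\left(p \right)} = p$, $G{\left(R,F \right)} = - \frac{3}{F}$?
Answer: $\frac{i \sqrt{4154}}{4154} \approx 0.015516 i$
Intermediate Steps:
$r{\left(Z \right)} = 0$ ($r{\left(Z \right)} = 0 \left(-4\right) = 0$)
$\sqrt{r{\left(6 \right)} m{\left(0 \right)} G{\left(-2,5 \right)} + \frac{1}{-4154}} = \sqrt{0 \cdot 0 \left(- \frac{3}{5}\right) + \frac{1}{-4154}} = \sqrt{0 \left(\left(-3\right) \frac{1}{5}\right) - \frac{1}{4154}} = \sqrt{0 \left(- \frac{3}{5}\right) - \frac{1}{4154}} = \sqrt{0 - \frac{1}{4154}} = \sqrt{- \frac{1}{4154}} = \frac{i \sqrt{4154}}{4154}$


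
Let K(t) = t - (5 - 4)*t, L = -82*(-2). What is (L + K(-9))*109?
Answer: 17876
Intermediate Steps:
L = 164
K(t) = 0 (K(t) = t - t = 0)
(L + K(-9))*109 = (164 + 0)*109 = 164*109 = 17876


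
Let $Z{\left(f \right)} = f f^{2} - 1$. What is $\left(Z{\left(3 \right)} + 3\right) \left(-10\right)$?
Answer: $-290$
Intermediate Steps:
$Z{\left(f \right)} = -1 + f^{3}$ ($Z{\left(f \right)} = f^{3} - 1 = -1 + f^{3}$)
$\left(Z{\left(3 \right)} + 3\right) \left(-10\right) = \left(\left(-1 + 3^{3}\right) + 3\right) \left(-10\right) = \left(\left(-1 + 27\right) + 3\right) \left(-10\right) = \left(26 + 3\right) \left(-10\right) = 29 \left(-10\right) = -290$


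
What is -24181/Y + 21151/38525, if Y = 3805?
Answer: -170218694/29317525 ≈ -5.8060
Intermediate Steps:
-24181/Y + 21151/38525 = -24181/3805 + 21151/38525 = -170218694/29317525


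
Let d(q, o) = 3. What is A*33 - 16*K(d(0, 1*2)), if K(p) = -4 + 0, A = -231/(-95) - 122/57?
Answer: 6993/95 ≈ 73.610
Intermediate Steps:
A = 83/285 (A = -231*(-1/95) - 122*1/57 = 231/95 - 122/57 = 83/285 ≈ 0.29123)
K(p) = -4
A*33 - 16*K(d(0, 1*2)) = (83/285)*33 - 16*(-4) = 913/95 + 64 = 6993/95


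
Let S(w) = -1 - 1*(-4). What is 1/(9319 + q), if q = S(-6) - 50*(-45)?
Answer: 1/11572 ≈ 8.6415e-5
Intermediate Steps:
S(w) = 3 (S(w) = -1 + 4 = 3)
q = 2253 (q = 3 - 50*(-45) = 3 + 2250 = 2253)
1/(9319 + q) = 1/(9319 + 2253) = 1/11572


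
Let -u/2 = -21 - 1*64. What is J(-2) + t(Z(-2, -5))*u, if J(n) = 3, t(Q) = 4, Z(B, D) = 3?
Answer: 683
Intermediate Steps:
u = 170 (u = -2*(-21 - 1*64) = -2*(-21 - 64) = -2*(-85) = 170)
J(-2) + t(Z(-2, -5))*u = 3 + 4*170 = 3 + 680 = 683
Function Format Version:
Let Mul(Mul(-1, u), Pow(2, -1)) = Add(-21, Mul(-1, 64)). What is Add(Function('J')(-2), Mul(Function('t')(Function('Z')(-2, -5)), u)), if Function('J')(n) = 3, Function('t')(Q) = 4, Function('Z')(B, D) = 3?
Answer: 683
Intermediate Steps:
u = 170 (u = Mul(-2, Add(-21, Mul(-1, 64))) = Mul(-2, Add(-21, -64)) = Mul(-2, -85) = 170)
Add(Function('J')(-2), Mul(Function('t')(Function('Z')(-2, -5)), u)) = Add(3, Mul(4, 170)) = Add(3, 680) = 683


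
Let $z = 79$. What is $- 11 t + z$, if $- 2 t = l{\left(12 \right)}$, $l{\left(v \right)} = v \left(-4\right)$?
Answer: $-185$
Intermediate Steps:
$l{\left(v \right)} = - 4 v$
$t = 24$ ($t = - \frac{\left(-4\right) 12}{2} = \left(- \frac{1}{2}\right) \left(-48\right) = 24$)
$- 11 t + z = \left(-11\right) 24 + 79 = -264 + 79 = -185$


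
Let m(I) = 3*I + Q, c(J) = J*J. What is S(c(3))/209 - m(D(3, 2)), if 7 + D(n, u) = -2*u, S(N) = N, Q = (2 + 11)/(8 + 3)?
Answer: 6659/209 ≈ 31.861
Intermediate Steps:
Q = 13/11 ≈ 1.1818
c(J) = J**2
D(n, u) = -7 - 2*u
m(I) = 13/11 + 3*I (m(I) = 3*I + 13/11 = 13/11 + 3*I)
S(c(3))/209 - m(D(3, 2)) = 3**2/209 - (13/11 + 3*(-7 - 2*2)) = 9*(1/209) - (13/11 + 3*(-7 - 4)) = 9/209 - (13/11 + 3*(-11)) = 9/209 - (13/11 - 33) = 9/209 - 1*(-350/11) = 9/209 + 350/11 = 6659/209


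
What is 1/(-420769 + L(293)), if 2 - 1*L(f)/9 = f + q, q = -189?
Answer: -1/421687 ≈ -2.3714e-6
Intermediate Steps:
L(f) = 1719 - 9*f (L(f) = 18 - 9*(f - 189) = 18 - 9*(-189 + f) = 18 + (1701 - 9*f) = 1719 - 9*f)
1/(-420769 + L(293)) = 1/(-420769 + (1719 - 9*293)) = 1/(-420769 + (1719 - 2637)) = 1/(-420769 - 918) = 1/(-421687) = -1/421687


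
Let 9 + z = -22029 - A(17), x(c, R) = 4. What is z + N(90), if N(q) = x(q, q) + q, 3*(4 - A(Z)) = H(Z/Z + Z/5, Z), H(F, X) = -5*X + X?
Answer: -65912/3 ≈ -21971.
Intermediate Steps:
H(F, X) = -4*X
A(Z) = 4 + 4*Z/3 (A(Z) = 4 - (-4)*Z/3 = 4 + 4*Z/3)
z = -66194/3 (z = -9 + (-22029 - (4 + (4/3)*17)) = -9 + (-22029 - (4 + 68/3)) = -9 + (-22029 - 1*80/3) = -9 + (-22029 - 80/3) = -9 - 66167/3 = -66194/3 ≈ -22065.)
N(q) = 4 + q
z + N(90) = -66194/3 + (4 + 90) = -66194/3 + 94 = -65912/3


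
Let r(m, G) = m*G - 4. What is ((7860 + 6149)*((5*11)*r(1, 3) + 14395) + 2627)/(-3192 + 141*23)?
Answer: 200891687/51 ≈ 3.9391e+6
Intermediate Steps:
r(m, G) = -4 + G*m (r(m, G) = G*m - 4 = -4 + G*m)
((7860 + 6149)*((5*11)*r(1, 3) + 14395) + 2627)/(-3192 + 141*23) = ((7860 + 6149)*((5*11)*(-4 + 3*1) + 14395) + 2627)/(-3192 + 141*23) = (14009*(55*(-4 + 3) + 14395) + 2627)/(-3192 + 3243) = (14009*(55*(-1) + 14395) + 2627)/51 = (14009*(-55 + 14395) + 2627)*(1/51) = (14009*14340 + 2627)*(1/51) = (200889060 + 2627)*(1/51) = 200891687*(1/51) = 200891687/51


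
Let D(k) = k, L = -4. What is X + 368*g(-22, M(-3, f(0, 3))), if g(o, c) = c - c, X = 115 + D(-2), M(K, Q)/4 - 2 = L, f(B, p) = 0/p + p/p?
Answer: 113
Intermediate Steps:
f(B, p) = 1 (f(B, p) = 0 + 1 = 1)
M(K, Q) = -8 (M(K, Q) = 8 + 4*(-4) = 8 - 16 = -8)
X = 113 (X = 115 - 2 = 113)
g(o, c) = 0
X + 368*g(-22, M(-3, f(0, 3))) = 113 + 368*0 = 113 + 0 = 113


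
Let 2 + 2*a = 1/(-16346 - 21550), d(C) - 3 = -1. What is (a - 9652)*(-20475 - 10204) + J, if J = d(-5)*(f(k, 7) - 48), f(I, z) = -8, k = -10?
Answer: 22445366921479/75792 ≈ 2.9614e+8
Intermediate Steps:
d(C) = 2 (d(C) = 3 - 1 = 2)
a = -75793/75792 (a = -1 + 1/(2*(-16346 - 21550)) = -1 + (1/2)/(-37896) = -1 + (1/2)*(-1/37896) = -1 - 1/75792 = -75793/75792 ≈ -1.0000)
J = -112 (J = 2*(-8 - 48) = 2*(-56) = -112)
(a - 9652)*(-20475 - 10204) + J = (-75793/75792 - 9652)*(-20475 - 10204) - 112 = -731620177/75792*(-30679) - 112 = 22445375410183/75792 - 112 = 22445366921479/75792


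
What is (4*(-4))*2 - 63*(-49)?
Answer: 3055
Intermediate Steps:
(4*(-4))*2 - 63*(-49) = -16*2 + 3087 = -32 + 3087 = 3055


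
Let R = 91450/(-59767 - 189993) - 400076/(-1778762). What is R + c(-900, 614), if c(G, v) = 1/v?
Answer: -952026138271/6819446215792 ≈ -0.13960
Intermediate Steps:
R = -3137240157/22213179856 (R = 91450/(-249760) - 400076*(-1/1778762) = 91450*(-1/249760) + 200038/889381 = -9145/24976 + 200038/889381 = -3137240157/22213179856 ≈ -0.14123)
R + c(-900, 614) = -3137240157/22213179856 + 1/614 = -952026138271/6819446215792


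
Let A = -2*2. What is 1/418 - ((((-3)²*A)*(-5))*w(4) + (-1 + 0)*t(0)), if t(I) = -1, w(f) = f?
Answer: -301377/418 ≈ -721.00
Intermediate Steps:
A = -4
1/418 - ((((-3)²*A)*(-5))*w(4) + (-1 + 0)*t(0)) = 1/418 - ((((-3)²*(-4))*(-5))*4 + (-1 + 0)*(-1)) = 1/418 - (((9*(-4))*(-5))*4 - 1*(-1)) = 1/418 - (-36*(-5)*4 + 1) = 1/418 - (180*4 + 1) = 1/418 - (720 + 1) = 1/418 - 1*721 = 1/418 - 721 = -301377/418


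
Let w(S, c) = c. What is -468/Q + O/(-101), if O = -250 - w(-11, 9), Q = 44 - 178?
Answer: 40987/6767 ≈ 6.0569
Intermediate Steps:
Q = -134
O = -259 (O = -250 - 1*9 = -250 - 9 = -259)
-468/Q + O/(-101) = -468/(-134) - 259/(-101) = -468*(-1/134) - 259*(-1/101) = 234/67 + 259/101 = 40987/6767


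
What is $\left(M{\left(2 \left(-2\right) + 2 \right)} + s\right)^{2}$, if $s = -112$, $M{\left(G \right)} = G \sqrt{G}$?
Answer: $12536 + 448 i \sqrt{2} \approx 12536.0 + 633.57 i$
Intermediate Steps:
$M{\left(G \right)} = G^{\frac{3}{2}}$
$\left(M{\left(2 \left(-2\right) + 2 \right)} + s\right)^{2} = \left(\left(2 \left(-2\right) + 2\right)^{\frac{3}{2}} - 112\right)^{2} = \left(\left(-4 + 2\right)^{\frac{3}{2}} - 112\right)^{2} = \left(\left(-2\right)^{\frac{3}{2}} - 112\right)^{2} = \left(- 2 i \sqrt{2} - 112\right)^{2} = \left(-112 - 2 i \sqrt{2}\right)^{2}$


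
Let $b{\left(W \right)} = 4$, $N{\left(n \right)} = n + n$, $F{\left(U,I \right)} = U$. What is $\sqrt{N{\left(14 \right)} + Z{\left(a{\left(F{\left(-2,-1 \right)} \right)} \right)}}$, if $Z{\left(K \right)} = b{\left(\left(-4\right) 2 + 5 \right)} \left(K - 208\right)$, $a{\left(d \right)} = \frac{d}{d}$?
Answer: $20 i \sqrt{2} \approx 28.284 i$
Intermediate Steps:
$a{\left(d \right)} = 1$
$N{\left(n \right)} = 2 n$
$Z{\left(K \right)} = -832 + 4 K$ ($Z{\left(K \right)} = 4 \left(K - 208\right) = 4 \left(-208 + K\right) = -832 + 4 K$)
$\sqrt{N{\left(14 \right)} + Z{\left(a{\left(F{\left(-2,-1 \right)} \right)} \right)}} = \sqrt{2 \cdot 14 + \left(-832 + 4 \cdot 1\right)} = \sqrt{28 + \left(-832 + 4\right)} = \sqrt{28 - 828} = \sqrt{-800} = 20 i \sqrt{2}$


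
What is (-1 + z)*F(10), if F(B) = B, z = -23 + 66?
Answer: 420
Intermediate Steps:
z = 43
(-1 + z)*F(10) = (-1 + 43)*10 = 42*10 = 420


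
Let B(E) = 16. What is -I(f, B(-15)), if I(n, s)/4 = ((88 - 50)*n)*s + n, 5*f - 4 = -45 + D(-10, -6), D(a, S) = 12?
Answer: 70644/5 ≈ 14129.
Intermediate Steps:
f = -29/5 (f = ⅘ + (-45 + 12)/5 = ⅘ + (⅕)*(-33) = ⅘ - 33/5 = -29/5 ≈ -5.8000)
I(n, s) = 4*n + 152*n*s (I(n, s) = 4*(((88 - 50)*n)*s + n) = 4*((38*n)*s + n) = 4*(38*n*s + n) = 4*(n + 38*n*s) = 4*n + 152*n*s)
-I(f, B(-15)) = -4*(-29)*(1 + 38*16)/5 = -4*(-29)*(1 + 608)/5 = -4*(-29)*609/5 = -1*(-70644/5) = 70644/5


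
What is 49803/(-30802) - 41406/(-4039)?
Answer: 1074233295/124409278 ≈ 8.6347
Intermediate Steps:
49803/(-30802) - 41406/(-4039) = 49803*(-1/30802) - 41406*(-1/4039) = -49803/30802 + 41406/4039 = 1074233295/124409278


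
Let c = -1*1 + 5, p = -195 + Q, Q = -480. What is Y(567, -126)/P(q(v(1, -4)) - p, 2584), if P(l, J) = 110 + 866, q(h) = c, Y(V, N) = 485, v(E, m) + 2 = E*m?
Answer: 485/976 ≈ 0.49693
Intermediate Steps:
v(E, m) = -2 + E*m
p = -675 (p = -195 - 480 = -675)
c = 4 (c = -1 + 5 = 4)
q(h) = 4
P(l, J) = 976
Y(567, -126)/P(q(v(1, -4)) - p, 2584) = 485/976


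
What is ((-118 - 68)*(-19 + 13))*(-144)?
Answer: -160704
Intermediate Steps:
((-118 - 68)*(-19 + 13))*(-144) = -186*(-6)*(-144) = 1116*(-144) = -160704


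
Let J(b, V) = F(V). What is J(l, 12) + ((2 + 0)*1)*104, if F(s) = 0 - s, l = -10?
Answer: 196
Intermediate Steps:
F(s) = -s
J(b, V) = -V
J(l, 12) + ((2 + 0)*1)*104 = -1*12 + ((2 + 0)*1)*104 = -12 + (2*1)*104 = -12 + 2*104 = -12 + 208 = 196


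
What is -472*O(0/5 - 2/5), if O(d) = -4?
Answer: 1888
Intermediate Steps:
-472*O(0/5 - 2/5) = -472*(-4) = 1888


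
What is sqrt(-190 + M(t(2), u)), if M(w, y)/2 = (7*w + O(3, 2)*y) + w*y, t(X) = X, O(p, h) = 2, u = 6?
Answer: I*sqrt(114) ≈ 10.677*I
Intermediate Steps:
M(w, y) = 4*y + 14*w + 2*w*y (M(w, y) = 2*((7*w + 2*y) + w*y) = 2*((2*y + 7*w) + w*y) = 2*(2*y + 7*w + w*y) = 4*y + 14*w + 2*w*y)
sqrt(-190 + M(t(2), u)) = sqrt(-190 + (4*6 + 14*2 + 2*2*6)) = sqrt(-190 + (24 + 28 + 24)) = sqrt(-190 + 76) = sqrt(-114) = I*sqrt(114)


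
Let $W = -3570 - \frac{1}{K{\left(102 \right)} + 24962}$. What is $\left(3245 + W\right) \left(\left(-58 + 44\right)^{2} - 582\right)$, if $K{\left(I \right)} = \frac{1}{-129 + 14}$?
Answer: $\frac{360120452440}{2870629} \approx 1.2545 \cdot 10^{5}$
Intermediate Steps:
$K{\left(I \right)} = - \frac{1}{115}$ ($K{\left(I \right)} = \frac{1}{-115} = - \frac{1}{115}$)
$W = - \frac{10248145645}{2870629}$ ($W = -3570 - \frac{1}{- \frac{1}{115} + 24962} = -3570 - \frac{1}{\frac{2870629}{115}} = -3570 - \frac{115}{2870629} = - \frac{10248145645}{2870629} \approx -3570.0$)
$\left(3245 + W\right) \left(\left(-58 + 44\right)^{2} - 582\right) = \left(3245 - \frac{10248145645}{2870629}\right) \left(\left(-58 + 44\right)^{2} - 582\right) = - \frac{932954540 \left(\left(-14\right)^{2} - 582\right)}{2870629} = - \frac{932954540 \left(196 - 582\right)}{2870629} = \left(- \frac{932954540}{2870629}\right) \left(-386\right) = \frac{360120452440}{2870629}$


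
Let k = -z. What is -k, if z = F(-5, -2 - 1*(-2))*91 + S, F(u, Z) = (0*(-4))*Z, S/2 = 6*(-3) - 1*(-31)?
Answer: 26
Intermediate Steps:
S = 26 (S = 2*(6*(-3) - 1*(-31)) = 2*(-18 + 31) = 2*13 = 26)
F(u, Z) = 0 (F(u, Z) = 0*Z = 0)
z = 26 (z = 0*91 + 26 = 0 + 26 = 26)
k = -26 (k = -1*26 = -26)
-k = -1*(-26) = 26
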